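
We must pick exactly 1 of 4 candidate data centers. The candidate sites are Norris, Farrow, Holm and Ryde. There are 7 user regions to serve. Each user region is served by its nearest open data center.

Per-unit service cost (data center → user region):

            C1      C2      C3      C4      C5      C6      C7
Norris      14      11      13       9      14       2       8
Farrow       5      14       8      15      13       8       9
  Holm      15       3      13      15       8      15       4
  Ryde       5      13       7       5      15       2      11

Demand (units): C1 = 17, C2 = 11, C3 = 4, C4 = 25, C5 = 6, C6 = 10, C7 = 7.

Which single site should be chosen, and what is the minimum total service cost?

Choose Ryde only; total service cost 568.

With exactly 1 open, each user region uses its cheapest among the chosen.
{Ryde}: C1→Ryde 5·17=85, C2→Ryde 13·11=143, C3→Ryde 7·4=28, C4→Ryde 5·25=125, C5→Ryde 15·6=90, C6→Ryde 2·10=20, C7→Ryde 11·7=77. Service cost 568.
{Norris}: service cost 796
{Farrow}: service cost 867
Among all 4 size-1 choices, {Ryde} is lowest.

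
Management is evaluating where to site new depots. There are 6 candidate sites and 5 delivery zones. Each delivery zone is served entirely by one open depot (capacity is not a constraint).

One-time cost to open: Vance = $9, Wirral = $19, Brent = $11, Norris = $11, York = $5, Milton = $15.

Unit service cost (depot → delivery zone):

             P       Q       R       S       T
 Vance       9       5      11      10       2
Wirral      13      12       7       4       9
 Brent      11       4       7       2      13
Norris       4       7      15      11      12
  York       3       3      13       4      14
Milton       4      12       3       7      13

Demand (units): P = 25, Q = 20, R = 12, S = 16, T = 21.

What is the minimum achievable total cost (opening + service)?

Minimum total cost: 285

For any fixed open set, each delivery zone goes to its cheapest open site; total = fixed + service.
{Vance, Brent, York, Milton}: P→York 3·25=75, Q→York 3·20=60, R→Milton 3·12=36, S→Brent 2·16=32, T→Vance 2·21=42. Service 245; fixed 40; total 285.
{Vance, Brent, Norris, York, Milton}: service 245 + fixed 51 = 296
{Vance, Wirral, Brent, York, Milton}: service 245 + fixed 59 = 304
{Vance, Wirral, Brent, Norris, York, Milton}: service 245 + fixed 70 = 315
No other subset beats 285.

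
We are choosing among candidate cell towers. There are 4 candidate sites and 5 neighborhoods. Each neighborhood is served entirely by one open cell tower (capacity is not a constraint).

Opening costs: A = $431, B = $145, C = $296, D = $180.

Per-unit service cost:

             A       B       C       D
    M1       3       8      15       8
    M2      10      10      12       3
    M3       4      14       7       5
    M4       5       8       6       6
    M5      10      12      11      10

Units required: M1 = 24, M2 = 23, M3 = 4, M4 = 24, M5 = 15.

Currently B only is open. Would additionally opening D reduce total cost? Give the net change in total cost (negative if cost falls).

Current service cost with {B}: 850.
Adding D: each neighborhood re-picks its cheapest; new service cost 575, saving 275.
Extra fixed cost: 180. Net change = 180 − 275 = -95.
(Totals: 995 → 900.)

Yes — net change −95 (cost falls by 95).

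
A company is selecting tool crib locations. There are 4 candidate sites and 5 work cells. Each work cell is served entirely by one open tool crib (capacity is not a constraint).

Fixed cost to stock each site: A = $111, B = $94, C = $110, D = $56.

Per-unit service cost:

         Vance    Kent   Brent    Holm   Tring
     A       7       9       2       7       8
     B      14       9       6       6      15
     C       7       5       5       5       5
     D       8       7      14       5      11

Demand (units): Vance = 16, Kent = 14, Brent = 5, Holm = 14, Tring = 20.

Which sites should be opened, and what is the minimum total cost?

Open C only; minimum total cost 487.

For any fixed open set, each work cell goes to its cheapest open site; total = fixed + service.
{C}: Vance→C 7·16=112, Kent→C 5·14=70, Brent→C 5·5=25, Holm→C 5·14=70, Tring→C 5·20=100. Service 377; fixed 110; total 487.
{C, D}: Vance→C 7·16=112, Kent→C 5·14=70, Brent→C 5·5=25, Holm→C 5·14=70, Tring→C 5·20=100. Service 377; fixed 166; total 543.
{B, C}: service 377 + fixed 204 = 581
{A, B, C, D}: service 362 + fixed 371 = 733
No other subset beats 487.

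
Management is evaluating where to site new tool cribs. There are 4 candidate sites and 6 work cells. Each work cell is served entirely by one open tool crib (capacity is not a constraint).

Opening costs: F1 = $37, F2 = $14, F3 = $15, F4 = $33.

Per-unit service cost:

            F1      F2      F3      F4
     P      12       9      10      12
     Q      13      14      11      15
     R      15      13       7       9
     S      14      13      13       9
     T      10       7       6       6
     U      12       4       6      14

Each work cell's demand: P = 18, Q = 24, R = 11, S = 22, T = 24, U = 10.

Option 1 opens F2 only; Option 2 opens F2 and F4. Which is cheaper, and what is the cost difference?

Option 2 is cheaper by 123.

Option 1: {F2}: P→F2 9·18=162, Q→F2 14·24=336, R→F2 13·11=143, S→F2 13·22=286, T→F2 7·24=168, U→F2 4·10=40. Service 1135; fixed 14; total 1149.
Option 2: {F2, F4}: P→F2 9·18=162, Q→F2 14·24=336, R→F4 9·11=99, S→F4 9·22=198, T→F4 6·24=144, U→F2 4·10=40. Service 979; fixed 47; total 1026.
Difference: |1149 − 1026| = 123.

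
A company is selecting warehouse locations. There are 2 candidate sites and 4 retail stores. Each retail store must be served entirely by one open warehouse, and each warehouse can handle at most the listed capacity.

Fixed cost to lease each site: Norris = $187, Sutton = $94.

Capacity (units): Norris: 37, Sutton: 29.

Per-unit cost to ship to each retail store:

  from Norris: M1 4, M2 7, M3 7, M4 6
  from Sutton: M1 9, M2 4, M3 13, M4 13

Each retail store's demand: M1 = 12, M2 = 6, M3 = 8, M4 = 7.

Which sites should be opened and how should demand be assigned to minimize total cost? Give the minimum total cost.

Open {Norris}: M1→Norris 4·12=48, M2→Norris 7·6=42, M3→Norris 7·8=56, M4→Norris 6·7=42.
Loads: Norris carries 33/37. Service 188; fixed 187; total 375.
Next best feasible plan costs 451.

Minimum total cost: 375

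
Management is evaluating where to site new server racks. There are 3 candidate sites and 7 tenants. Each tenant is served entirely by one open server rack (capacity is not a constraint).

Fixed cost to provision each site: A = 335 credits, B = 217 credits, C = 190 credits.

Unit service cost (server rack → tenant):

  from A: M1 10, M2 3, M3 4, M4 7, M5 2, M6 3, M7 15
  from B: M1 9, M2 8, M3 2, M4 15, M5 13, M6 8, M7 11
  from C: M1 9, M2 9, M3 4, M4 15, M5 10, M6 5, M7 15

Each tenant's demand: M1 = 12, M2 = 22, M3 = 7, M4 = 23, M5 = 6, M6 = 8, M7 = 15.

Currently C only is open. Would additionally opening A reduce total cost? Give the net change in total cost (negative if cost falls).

Current service cost with {C}: 1004.
Adding A: each tenant re-picks its cheapest; new service cost 624, saving 380.
Extra fixed cost: 335. Net change = 335 − 380 = -45.
(Totals: 1194 → 1149.)

Yes — net change −45 (cost falls by 45).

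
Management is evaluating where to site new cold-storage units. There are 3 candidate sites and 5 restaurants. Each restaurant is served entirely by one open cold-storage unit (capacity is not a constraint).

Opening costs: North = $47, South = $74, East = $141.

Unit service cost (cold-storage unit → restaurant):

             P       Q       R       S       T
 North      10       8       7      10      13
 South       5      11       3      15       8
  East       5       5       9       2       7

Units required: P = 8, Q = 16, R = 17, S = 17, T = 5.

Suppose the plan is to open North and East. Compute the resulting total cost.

Total cost: 496

Each restaurant is assigned to its cheapest site among the open ones.
{North, East}: P→East 5·8=40, Q→East 5·16=80, R→North 7·17=119, S→East 2·17=34, T→East 7·5=35. Service 308; fixed 188; total 496.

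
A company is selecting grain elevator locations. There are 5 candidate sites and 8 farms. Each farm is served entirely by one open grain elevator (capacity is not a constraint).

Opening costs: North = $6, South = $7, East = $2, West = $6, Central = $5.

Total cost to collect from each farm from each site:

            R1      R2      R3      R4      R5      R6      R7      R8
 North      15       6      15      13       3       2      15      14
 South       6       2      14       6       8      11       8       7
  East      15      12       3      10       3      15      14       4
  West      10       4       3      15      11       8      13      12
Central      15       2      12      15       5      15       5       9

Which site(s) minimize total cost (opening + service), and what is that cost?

For any fixed open set, each farm goes to its cheapest open site; total = fixed + service.
{North, South, East}: R1→South 6, R2→South 2, R3→East 3, R4→South 6, R5→North 3, R6→North 2, R7→South 8, R8→East 4. Service 34; fixed 15; total 49.
{North, South, East, Central}: service 31 + fixed 20 = 51
{South, East}: service 43 + fixed 9 = 52
{North, South, East, West, Central}: R1→South 6, R2→South 2, R3→East 3, R4→South 6, R5→North 3, R6→North 2, R7→Central 5, R8→East 4. Service 31; fixed 26; total 57.
No other subset beats 49.

Open North, South and East; minimum total cost 49.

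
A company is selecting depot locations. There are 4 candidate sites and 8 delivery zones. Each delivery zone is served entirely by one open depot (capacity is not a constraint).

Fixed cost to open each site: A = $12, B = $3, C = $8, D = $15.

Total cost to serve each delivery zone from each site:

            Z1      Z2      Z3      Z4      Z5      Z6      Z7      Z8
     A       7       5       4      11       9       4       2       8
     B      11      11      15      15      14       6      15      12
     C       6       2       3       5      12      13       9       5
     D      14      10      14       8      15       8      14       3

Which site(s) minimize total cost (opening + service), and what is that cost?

Open A and C; minimum total cost 56.

For any fixed open set, each delivery zone goes to its cheapest open site; total = fixed + service.
{A, C}: Z1→C 6, Z2→C 2, Z3→C 3, Z4→C 5, Z5→A 9, Z6→A 4, Z7→A 2, Z8→C 5. Service 36; fixed 20; total 56.
{A, B, C}: service 36 + fixed 23 = 59
{B, C}: Z1→C 6, Z2→C 2, Z3→C 3, Z4→C 5, Z5→C 12, Z6→B 6, Z7→C 9, Z8→C 5. Service 48; fixed 11; total 59.
{A, B, C, D}: Z1→C 6, Z2→C 2, Z3→C 3, Z4→C 5, Z5→A 9, Z6→A 4, Z7→A 2, Z8→D 3. Service 34; fixed 38; total 72.
(All 15 nonempty subsets were checked; A and C is lowest.)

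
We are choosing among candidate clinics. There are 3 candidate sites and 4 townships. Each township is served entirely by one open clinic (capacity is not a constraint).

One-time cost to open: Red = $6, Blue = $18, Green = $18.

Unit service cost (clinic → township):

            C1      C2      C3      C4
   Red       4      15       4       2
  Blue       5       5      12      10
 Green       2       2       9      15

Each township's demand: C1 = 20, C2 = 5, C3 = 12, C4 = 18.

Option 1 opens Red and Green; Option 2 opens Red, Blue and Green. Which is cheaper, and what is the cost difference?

Option 1 is cheaper by 18.

Option 1: {Red, Green}: C1→Green 2·20=40, C2→Green 2·5=10, C3→Red 4·12=48, C4→Red 2·18=36. Service 134; fixed 24; total 158.
Option 2: {Red, Blue, Green}: C1→Green 2·20=40, C2→Green 2·5=10, C3→Red 4·12=48, C4→Red 2·18=36. Service 134; fixed 42; total 176.
Difference: |158 − 176| = 18.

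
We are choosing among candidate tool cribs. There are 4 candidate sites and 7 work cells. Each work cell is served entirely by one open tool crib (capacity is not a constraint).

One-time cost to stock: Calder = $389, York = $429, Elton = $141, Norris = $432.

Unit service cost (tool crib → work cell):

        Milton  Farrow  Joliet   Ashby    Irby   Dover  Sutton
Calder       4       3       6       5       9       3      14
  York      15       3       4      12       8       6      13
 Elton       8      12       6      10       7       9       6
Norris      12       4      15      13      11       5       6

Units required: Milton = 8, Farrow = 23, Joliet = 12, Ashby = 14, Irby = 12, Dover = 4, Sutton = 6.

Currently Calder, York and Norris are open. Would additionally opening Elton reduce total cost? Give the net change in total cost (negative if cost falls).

No — net change +129 (cost rises by 129).

Current service cost with {Calder, York, Norris}: 363.
Adding Elton: each work cell re-picks its cheapest; new service cost 351, saving 12.
Extra fixed cost: 141. Net change = 141 − 12 = 129.
(Totals: 1613 → 1742.)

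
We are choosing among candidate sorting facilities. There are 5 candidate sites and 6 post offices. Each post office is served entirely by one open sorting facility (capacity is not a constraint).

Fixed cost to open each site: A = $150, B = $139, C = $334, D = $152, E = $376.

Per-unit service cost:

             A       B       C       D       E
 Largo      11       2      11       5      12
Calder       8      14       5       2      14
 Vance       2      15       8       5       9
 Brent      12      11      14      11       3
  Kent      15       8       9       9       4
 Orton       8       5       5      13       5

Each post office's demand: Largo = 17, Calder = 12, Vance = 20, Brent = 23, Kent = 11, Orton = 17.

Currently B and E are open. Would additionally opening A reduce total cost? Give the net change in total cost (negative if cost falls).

Yes — net change −62 (cost falls by 62).

Current service cost with {B, E}: 580.
Adding A: each post office re-picks its cheapest; new service cost 368, saving 212.
Extra fixed cost: 150. Net change = 150 − 212 = -62.
(Totals: 1095 → 1033.)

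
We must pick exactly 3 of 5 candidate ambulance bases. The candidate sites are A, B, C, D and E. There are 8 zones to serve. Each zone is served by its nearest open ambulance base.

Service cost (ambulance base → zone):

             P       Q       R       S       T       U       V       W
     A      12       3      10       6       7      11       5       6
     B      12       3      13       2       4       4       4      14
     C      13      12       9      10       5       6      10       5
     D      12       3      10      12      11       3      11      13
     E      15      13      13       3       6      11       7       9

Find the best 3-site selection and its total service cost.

With exactly 3 open, each zone uses its cheapest among the chosen.
{B, C, D}: P→B 12, Q→B 3, R→C 9, S→B 2, T→B 4, U→D 3, V→B 4, W→C 5. Service cost 42.
{A, B, C}: service cost 43
{B, C, E}: service cost 43
Among all 10 size-3 choices, {B, C, D} is lowest.

Choose B, C and D; total service cost 42.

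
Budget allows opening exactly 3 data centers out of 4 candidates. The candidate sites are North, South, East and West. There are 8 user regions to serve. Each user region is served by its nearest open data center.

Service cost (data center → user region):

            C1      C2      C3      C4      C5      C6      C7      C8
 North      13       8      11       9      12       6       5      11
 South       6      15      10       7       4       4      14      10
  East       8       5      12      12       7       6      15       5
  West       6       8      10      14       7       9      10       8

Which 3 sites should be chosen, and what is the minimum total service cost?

Choose North, South and East; total service cost 46.

With exactly 3 open, each user region uses its cheapest among the chosen.
{North, South, East}: C1→South 6, C2→East 5, C3→South 10, C4→South 7, C5→South 4, C6→South 4, C7→North 5, C8→East 5. Service cost 46.
{South, East, West}: service cost 51
{North, South, West}: service cost 52
Among all 4 size-3 choices, {North, South, East} is lowest.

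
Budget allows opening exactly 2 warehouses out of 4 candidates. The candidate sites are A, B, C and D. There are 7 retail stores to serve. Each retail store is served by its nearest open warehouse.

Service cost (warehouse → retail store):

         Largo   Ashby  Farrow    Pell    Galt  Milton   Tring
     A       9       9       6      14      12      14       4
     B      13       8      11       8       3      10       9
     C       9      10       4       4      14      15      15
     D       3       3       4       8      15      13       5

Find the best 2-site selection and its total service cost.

With exactly 2 open, each retail store uses its cheapest among the chosen.
{B, D}: Largo→D 3, Ashby→D 3, Farrow→D 4, Pell→B 8, Galt→B 3, Milton→B 10, Tring→D 5. Service cost 36.
{C, D}: service cost 46
{A, D}: service cost 47
Among all 6 size-2 choices, {B, D} is lowest.

Choose B and D; total service cost 36.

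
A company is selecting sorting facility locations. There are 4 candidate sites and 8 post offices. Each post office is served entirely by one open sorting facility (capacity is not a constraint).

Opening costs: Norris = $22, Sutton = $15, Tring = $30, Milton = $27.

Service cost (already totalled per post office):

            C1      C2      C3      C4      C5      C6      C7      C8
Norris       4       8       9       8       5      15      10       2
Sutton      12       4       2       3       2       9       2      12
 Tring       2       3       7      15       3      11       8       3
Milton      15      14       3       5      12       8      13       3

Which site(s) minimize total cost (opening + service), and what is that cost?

Open Sutton only; minimum total cost 61.

For any fixed open set, each post office goes to its cheapest open site; total = fixed + service.
{Sutton}: C1→Sutton 12, C2→Sutton 4, C3→Sutton 2, C4→Sutton 3, C5→Sutton 2, C6→Sutton 9, C7→Sutton 2, C8→Sutton 12. Service 46; fixed 15; total 61.
{Norris, Sutton}: C1→Norris 4, C2→Sutton 4, C3→Sutton 2, C4→Sutton 3, C5→Sutton 2, C6→Sutton 9, C7→Sutton 2, C8→Norris 2. Service 28; fixed 37; total 65.
{Sutton, Tring}: service 26 + fixed 45 = 71
{Norris, Sutton, Tring, Milton}: service 24 + fixed 94 = 118
No other subset beats 61.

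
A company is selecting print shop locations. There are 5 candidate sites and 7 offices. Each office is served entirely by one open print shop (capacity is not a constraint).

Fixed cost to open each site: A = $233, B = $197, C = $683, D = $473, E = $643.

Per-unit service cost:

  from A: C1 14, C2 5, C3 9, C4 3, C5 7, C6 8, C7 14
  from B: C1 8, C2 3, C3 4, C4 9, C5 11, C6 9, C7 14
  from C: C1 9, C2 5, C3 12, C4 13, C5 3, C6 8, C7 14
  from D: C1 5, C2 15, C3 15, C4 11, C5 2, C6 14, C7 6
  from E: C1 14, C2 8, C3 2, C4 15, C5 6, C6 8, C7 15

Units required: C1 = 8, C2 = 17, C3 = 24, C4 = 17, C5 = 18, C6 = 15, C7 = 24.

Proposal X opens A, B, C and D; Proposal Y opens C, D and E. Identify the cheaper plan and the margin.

Proposal X is cheaper by 335.

Proposal X: {A, B, C, D}: C1→D 5·8=40, C2→B 3·17=51, C3→B 4·24=96, C4→A 3·17=51, C5→D 2·18=36, C6→A 8·15=120, C7→D 6·24=144. Service 538; fixed 1586; total 2124.
Proposal Y: {C, D, E}: C1→D 5·8=40, C2→C 5·17=85, C3→E 2·24=48, C4→D 11·17=187, C5→D 2·18=36, C6→C 8·15=120, C7→D 6·24=144. Service 660; fixed 1799; total 2459.
Difference: |2124 − 2459| = 335.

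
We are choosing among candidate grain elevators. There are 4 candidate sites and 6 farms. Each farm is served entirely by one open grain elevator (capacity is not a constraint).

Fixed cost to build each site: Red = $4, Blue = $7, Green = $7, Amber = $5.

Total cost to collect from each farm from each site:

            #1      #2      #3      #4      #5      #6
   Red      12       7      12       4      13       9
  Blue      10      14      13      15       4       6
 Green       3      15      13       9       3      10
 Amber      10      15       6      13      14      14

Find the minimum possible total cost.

For any fixed open set, each farm goes to its cheapest open site; total = fixed + service.
{Red, Green, Amber}: #1→Green 3, #2→Red 7, #3→Amber 6, #4→Red 4, #5→Green 3, #6→Red 9. Service 32; fixed 16; total 48.
{Red, Green}: service 38 + fixed 11 = 49
{Red, Blue, Green, Amber}: service 29 + fixed 23 = 52
{Red}: service 57 + fixed 4 = 61
No other subset beats 48.

Minimum total cost: 48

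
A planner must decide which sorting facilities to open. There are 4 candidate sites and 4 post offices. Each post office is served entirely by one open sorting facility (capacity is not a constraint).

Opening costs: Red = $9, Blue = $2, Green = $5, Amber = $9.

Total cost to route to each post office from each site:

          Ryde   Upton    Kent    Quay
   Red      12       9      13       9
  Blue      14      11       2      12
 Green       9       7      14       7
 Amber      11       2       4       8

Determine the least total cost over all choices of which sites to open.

Minimum total cost: 32

For any fixed open set, each post office goes to its cheapest open site; total = fixed + service.
{Blue, Green}: Ryde→Green 9, Upton→Green 7, Kent→Blue 2, Quay→Green 7. Service 25; fixed 7; total 32.
{Blue, Amber}: Ryde→Amber 11, Upton→Amber 2, Kent→Blue 2, Quay→Amber 8. Service 23; fixed 11; total 34.
{Amber}: Ryde→Amber 11, Upton→Amber 2, Kent→Amber 4, Quay→Amber 8. Service 25; fixed 9; total 34.
{Red, Blue, Green, Amber}: service 20 + fixed 25 = 45
No other subset beats 32.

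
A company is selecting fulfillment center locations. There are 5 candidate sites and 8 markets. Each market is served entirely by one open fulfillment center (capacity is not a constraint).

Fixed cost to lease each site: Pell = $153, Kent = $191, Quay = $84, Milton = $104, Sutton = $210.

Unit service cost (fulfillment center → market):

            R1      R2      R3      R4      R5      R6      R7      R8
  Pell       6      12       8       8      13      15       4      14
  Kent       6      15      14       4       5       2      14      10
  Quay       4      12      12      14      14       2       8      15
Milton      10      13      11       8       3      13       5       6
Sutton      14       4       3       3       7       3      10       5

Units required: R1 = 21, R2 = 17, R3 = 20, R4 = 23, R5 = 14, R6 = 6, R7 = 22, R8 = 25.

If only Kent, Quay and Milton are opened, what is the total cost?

Total cost: 1293

Each market is assigned to its cheapest site among the open ones.
{Kent, Quay, Milton}: R1→Quay 4·21=84, R2→Quay 12·17=204, R3→Milton 11·20=220, R4→Kent 4·23=92, R5→Milton 3·14=42, R6→Kent 2·6=12, R7→Milton 5·22=110, R8→Milton 6·25=150. Service 914; fixed 379; total 1293.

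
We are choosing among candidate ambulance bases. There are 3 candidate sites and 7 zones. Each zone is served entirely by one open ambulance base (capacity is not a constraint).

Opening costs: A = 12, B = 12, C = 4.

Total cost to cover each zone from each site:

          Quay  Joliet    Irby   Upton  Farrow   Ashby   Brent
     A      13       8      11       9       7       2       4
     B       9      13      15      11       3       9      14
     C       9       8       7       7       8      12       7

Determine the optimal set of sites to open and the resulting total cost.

For any fixed open set, each zone goes to its cheapest open site; total = fixed + service.
{A, C}: Quay→C 9, Joliet→A 8, Irby→C 7, Upton→C 7, Farrow→A 7, Ashby→A 2, Brent→A 4. Service 44; fixed 16; total 60.
{C}: Quay→C 9, Joliet→C 8, Irby→C 7, Upton→C 7, Farrow→C 8, Ashby→C 12, Brent→C 7. Service 58; fixed 4; total 62.
{A}: service 54 + fixed 12 = 66
{A, B, C}: service 40 + fixed 28 = 68
No other subset beats 60.

Open A and C; minimum total cost 60.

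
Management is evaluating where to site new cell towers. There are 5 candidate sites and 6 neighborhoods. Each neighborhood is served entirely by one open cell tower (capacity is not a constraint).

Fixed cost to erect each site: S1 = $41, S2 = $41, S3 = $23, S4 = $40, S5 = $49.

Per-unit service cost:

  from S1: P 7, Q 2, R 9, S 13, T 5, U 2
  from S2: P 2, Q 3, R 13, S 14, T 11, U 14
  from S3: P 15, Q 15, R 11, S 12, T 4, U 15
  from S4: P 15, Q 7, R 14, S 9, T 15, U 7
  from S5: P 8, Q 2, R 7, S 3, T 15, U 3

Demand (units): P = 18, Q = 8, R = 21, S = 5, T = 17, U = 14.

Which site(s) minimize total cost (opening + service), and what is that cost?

Open S2, S3 and S5; minimum total cost 437.

For any fixed open set, each neighborhood goes to its cheapest open site; total = fixed + service.
{S2, S3, S5}: P→S2 2·18=36, Q→S5 2·8=16, R→S5 7·21=147, S→S5 3·5=15, T→S3 4·17=68, U→S5 3·14=42. Service 324; fixed 113; total 437.
{S1, S2, S5}: P→S2 2·18=36, Q→S1 2·8=16, R→S5 7·21=147, S→S5 3·5=15, T→S1 5·17=85, U→S1 2·14=28. Service 327; fixed 131; total 458.
{S1, S2, S3, S5}: service 310 + fixed 154 = 464
{S1, S2, S3, S4, S5}: P→S2 2·18=36, Q→S1 2·8=16, R→S5 7·21=147, S→S5 3·5=15, T→S3 4·17=68, U→S1 2·14=28. Service 310; fixed 194; total 504.
No other subset beats 437.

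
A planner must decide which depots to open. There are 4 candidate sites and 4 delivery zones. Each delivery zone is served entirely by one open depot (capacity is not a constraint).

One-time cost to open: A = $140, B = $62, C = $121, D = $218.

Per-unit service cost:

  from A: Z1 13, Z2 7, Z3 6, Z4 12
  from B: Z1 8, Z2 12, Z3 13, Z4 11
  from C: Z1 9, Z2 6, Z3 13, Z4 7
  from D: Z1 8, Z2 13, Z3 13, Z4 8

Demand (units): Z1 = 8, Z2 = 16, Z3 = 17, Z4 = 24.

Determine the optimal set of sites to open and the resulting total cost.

For any fixed open set, each delivery zone goes to its cheapest open site; total = fixed + service.
{C}: Z1→C 9·8=72, Z2→C 6·16=96, Z3→C 13·17=221, Z4→C 7·24=168. Service 557; fixed 121; total 678.
{A, C}: service 438 + fixed 261 = 699
{B, C}: service 549 + fixed 183 = 732
{A, B, C, D}: service 430 + fixed 541 = 971
No other subset beats 678.

Open C only; minimum total cost 678.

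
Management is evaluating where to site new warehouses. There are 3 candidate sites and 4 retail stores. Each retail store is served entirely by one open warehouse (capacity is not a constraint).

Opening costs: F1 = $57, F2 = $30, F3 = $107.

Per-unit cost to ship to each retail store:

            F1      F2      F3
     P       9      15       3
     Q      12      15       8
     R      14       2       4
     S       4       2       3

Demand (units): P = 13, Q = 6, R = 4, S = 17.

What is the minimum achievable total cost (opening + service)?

Minimum total cost: 261

For any fixed open set, each retail store goes to its cheapest open site; total = fixed + service.
{F3}: P→F3 3·13=39, Q→F3 8·6=48, R→F3 4·4=16, S→F3 3·17=51. Service 154; fixed 107; total 261.
{F2, F3}: service 129 + fixed 137 = 266
{F1, F2}: P→F1 9·13=117, Q→F1 12·6=72, R→F2 2·4=8, S→F2 2·17=34. Service 231; fixed 87; total 318.
{F1, F2, F3}: service 129 + fixed 194 = 323
No other subset beats 261.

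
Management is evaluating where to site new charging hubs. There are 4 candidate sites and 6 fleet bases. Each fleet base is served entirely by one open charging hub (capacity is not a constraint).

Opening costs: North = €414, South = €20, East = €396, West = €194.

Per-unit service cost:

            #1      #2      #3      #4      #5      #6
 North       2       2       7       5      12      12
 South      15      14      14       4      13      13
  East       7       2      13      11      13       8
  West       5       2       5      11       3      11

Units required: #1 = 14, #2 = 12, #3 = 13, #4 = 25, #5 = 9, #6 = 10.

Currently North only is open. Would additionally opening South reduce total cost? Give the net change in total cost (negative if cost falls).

Current service cost with {North}: 496.
Adding South: each fleet base re-picks its cheapest; new service cost 471, saving 25.
Extra fixed cost: 20. Net change = 20 − 25 = -5.
(Totals: 910 → 905.)

Yes — net change −5 (cost falls by 5).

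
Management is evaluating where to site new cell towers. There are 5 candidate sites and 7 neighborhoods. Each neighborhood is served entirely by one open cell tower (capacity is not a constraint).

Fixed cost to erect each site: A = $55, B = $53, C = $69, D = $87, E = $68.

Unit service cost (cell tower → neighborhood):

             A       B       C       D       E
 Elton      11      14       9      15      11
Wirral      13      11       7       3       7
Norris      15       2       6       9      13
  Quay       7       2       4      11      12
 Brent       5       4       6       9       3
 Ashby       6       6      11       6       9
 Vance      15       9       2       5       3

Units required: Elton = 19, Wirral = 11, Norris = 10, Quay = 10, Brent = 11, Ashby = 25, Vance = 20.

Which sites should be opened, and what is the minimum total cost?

For any fixed open set, each neighborhood goes to its cheapest open site; total = fixed + service.
{B, C}: Elton→C 9·19=171, Wirral→C 7·11=77, Norris→B 2·10=20, Quay→B 2·10=20, Brent→B 4·11=44, Ashby→B 6·25=150, Vance→C 2·20=40. Service 522; fixed 122; total 644.
{B, C, D}: service 478 + fixed 209 = 687
{B, E}: service 569 + fixed 121 = 690
{A, B, C, D, E}: Elton→C 9·19=171, Wirral→D 3·11=33, Norris→B 2·10=20, Quay→B 2·10=20, Brent→E 3·11=33, Ashby→A 6·25=150, Vance→C 2·20=40. Service 467; fixed 332; total 799.
No other subset beats 644.

Open B and C; minimum total cost 644.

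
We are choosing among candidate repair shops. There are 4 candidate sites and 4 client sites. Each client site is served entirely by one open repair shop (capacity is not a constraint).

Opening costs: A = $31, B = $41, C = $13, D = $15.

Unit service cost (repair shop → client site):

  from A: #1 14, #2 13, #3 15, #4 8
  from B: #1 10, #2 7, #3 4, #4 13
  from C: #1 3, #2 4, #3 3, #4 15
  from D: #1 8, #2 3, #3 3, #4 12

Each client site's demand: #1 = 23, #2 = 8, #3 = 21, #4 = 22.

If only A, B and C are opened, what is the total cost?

Total cost: 425

Each client site is assigned to its cheapest site among the open ones.
{A, B, C}: #1→C 3·23=69, #2→C 4·8=32, #3→C 3·21=63, #4→A 8·22=176. Service 340; fixed 85; total 425.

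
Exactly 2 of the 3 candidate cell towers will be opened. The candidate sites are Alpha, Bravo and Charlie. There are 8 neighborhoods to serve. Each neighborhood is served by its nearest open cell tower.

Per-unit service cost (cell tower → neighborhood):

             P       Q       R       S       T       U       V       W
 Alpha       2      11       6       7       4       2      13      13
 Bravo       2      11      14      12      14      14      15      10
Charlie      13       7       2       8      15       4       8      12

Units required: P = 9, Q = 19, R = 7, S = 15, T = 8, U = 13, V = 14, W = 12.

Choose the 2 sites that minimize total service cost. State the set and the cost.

With exactly 2 open, each neighborhood uses its cheapest among the chosen.
{Alpha, Charlie}: P→Alpha 2·9=18, Q→Charlie 7·19=133, R→Charlie 2·7=14, S→Alpha 7·15=105, T→Alpha 4·8=32, U→Alpha 2·13=26, V→Charlie 8·14=112, W→Charlie 12·12=144. Service cost 584.
{Bravo, Charlie}: service cost 681
{Alpha, Bravo}: service cost 734
Among all 3 size-2 choices, {Alpha, Charlie} is lowest.

Choose Alpha and Charlie; total service cost 584.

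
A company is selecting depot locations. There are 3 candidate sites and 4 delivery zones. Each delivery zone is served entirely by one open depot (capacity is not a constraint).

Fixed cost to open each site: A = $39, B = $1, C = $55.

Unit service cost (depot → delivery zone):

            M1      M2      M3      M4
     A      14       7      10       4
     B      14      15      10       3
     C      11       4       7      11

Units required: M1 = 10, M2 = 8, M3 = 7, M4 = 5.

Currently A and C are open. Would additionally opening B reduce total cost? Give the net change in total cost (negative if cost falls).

Yes — net change −4 (cost falls by 4).

Current service cost with {A, C}: 211.
Adding B: each delivery zone re-picks its cheapest; new service cost 206, saving 5.
Extra fixed cost: 1. Net change = 1 − 5 = -4.
(Totals: 305 → 301.)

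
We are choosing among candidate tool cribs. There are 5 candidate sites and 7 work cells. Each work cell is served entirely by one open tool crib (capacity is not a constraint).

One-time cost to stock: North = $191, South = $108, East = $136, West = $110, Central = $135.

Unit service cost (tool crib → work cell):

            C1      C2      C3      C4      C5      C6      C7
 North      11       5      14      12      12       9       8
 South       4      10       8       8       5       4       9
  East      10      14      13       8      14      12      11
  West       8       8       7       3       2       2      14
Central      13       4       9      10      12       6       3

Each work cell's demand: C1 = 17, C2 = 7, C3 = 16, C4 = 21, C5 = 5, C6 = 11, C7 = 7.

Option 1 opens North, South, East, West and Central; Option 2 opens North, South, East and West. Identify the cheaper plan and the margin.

Option 1: {North, South, East, West, Central}: C1→South 4·17=68, C2→Central 4·7=28, C3→West 7·16=112, C4→West 3·21=63, C5→West 2·5=10, C6→West 2·11=22, C7→Central 3·7=21. Service 324; fixed 680; total 1004.
Option 2: {North, South, East, West}: C1→South 4·17=68, C2→North 5·7=35, C3→West 7·16=112, C4→West 3·21=63, C5→West 2·5=10, C6→West 2·11=22, C7→North 8·7=56. Service 366; fixed 545; total 911.
Difference: |1004 − 911| = 93.

Option 2 is cheaper by 93.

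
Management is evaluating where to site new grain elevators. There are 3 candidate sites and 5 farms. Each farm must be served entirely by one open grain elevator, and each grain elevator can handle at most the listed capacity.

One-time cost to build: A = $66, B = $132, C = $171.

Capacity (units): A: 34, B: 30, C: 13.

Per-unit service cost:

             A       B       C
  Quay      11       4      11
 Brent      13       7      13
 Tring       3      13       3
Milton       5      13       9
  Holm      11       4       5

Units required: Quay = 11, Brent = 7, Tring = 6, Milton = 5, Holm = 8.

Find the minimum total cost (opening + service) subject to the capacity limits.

Open {A, B}: Quay→B 4·11=44, Brent→B 7·7=49, Tring→A 3·6=18, Milton→A 5·5=25, Holm→B 4·8=32.
Loads: A carries 11/34, B carries 26/30. Service 168; fixed 198; total 366.
Next best feasible plan costs 408.

Minimum total cost: 366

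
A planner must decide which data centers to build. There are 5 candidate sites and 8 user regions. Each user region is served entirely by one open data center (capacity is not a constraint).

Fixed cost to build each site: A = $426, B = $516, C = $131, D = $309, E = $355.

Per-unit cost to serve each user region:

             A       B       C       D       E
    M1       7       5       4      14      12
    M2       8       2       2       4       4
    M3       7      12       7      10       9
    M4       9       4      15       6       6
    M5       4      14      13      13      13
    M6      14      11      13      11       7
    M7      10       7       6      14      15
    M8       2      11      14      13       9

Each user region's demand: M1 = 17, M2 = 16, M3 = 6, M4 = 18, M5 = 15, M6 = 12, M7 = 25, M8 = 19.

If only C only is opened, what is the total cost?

Each user region is assigned to its cheapest site among the open ones.
{C}: M1→C 4·17=68, M2→C 2·16=32, M3→C 7·6=42, M4→C 15·18=270, M5→C 13·15=195, M6→C 13·12=156, M7→C 6·25=150, M8→C 14·19=266. Service 1179; fixed 131; total 1310.

Total cost: 1310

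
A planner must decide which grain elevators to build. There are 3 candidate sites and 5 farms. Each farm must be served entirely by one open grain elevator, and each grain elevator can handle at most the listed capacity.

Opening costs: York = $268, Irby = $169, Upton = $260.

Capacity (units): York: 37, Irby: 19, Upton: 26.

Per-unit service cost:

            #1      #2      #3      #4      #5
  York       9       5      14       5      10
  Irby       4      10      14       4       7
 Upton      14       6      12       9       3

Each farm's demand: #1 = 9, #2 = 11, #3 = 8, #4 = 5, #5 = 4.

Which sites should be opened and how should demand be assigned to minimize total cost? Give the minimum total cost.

Open {York}: #1→York 9·9=81, #2→York 5·11=55, #3→York 14·8=112, #4→York 5·5=25, #5→York 10·4=40.
Loads: York carries 37/37. Service 313; fixed 268; total 581.
Next best feasible plan costs 659.

Minimum total cost: 581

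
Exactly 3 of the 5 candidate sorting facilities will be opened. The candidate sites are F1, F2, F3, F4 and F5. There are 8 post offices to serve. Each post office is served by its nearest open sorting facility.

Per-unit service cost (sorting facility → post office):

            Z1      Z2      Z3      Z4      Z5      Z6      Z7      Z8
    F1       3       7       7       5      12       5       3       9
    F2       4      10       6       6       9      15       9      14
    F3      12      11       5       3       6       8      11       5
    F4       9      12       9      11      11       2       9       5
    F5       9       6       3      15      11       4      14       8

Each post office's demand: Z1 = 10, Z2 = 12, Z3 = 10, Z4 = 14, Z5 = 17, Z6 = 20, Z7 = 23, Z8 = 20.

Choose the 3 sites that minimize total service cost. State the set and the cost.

With exactly 3 open, each post office uses its cheapest among the chosen.
{F1, F3, F4}: Z1→F1 3·10=30, Z2→F1 7·12=84, Z3→F3 5·10=50, Z4→F3 3·14=42, Z5→F3 6·17=102, Z6→F4 2·20=40, Z7→F1 3·23=69, Z8→F3 5·20=100. Service cost 517.
{F1, F3, F5}: service cost 525
{F1, F2, F3}: service cost 577
Among all 10 size-3 choices, {F1, F3, F4} is lowest.

Choose F1, F3 and F4; total service cost 517.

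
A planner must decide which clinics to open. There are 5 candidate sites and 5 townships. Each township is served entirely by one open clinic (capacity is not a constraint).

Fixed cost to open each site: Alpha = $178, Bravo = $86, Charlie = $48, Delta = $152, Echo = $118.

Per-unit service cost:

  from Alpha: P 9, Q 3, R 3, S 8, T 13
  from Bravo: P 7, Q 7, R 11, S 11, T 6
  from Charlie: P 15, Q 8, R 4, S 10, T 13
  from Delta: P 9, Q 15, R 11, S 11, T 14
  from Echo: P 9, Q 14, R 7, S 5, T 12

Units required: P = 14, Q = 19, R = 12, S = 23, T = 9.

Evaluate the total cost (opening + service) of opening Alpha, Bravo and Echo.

Each township is assigned to its cheapest site among the open ones.
{Alpha, Bravo, Echo}: P→Bravo 7·14=98, Q→Alpha 3·19=57, R→Alpha 3·12=36, S→Echo 5·23=115, T→Bravo 6·9=54. Service 360; fixed 382; total 742.

Total cost: 742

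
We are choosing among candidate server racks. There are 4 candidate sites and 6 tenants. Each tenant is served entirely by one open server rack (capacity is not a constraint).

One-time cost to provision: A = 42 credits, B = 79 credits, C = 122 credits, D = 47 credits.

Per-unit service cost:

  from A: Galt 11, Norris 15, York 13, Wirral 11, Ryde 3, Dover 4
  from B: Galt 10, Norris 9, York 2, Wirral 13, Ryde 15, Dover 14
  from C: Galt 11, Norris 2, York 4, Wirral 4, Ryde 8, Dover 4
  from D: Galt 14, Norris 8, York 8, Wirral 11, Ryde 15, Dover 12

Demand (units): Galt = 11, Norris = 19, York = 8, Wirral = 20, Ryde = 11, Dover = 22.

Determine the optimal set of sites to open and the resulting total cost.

For any fixed open set, each tenant goes to its cheapest open site; total = fixed + service.
{A, C}: Galt→A 11·11=121, Norris→C 2·19=38, York→C 4·8=32, Wirral→C 4·20=80, Ryde→A 3·11=33, Dover→A 4·22=88. Service 392; fixed 164; total 556.
{C}: service 447 + fixed 122 = 569
{A, C, D}: service 392 + fixed 211 = 603
{A, B, C, D}: Galt→B 10·11=110, Norris→C 2·19=38, York→B 2·8=16, Wirral→C 4·20=80, Ryde→A 3·11=33, Dover→A 4·22=88. Service 365; fixed 290; total 655.
(All 15 nonempty subsets were checked; A and C is lowest.)

Open A and C; minimum total cost 556.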